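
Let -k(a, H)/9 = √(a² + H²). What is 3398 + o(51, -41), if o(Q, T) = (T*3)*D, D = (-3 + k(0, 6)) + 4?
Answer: 9917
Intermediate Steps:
k(a, H) = -9*√(H² + a²) (k(a, H) = -9*√(a² + H²) = -9*√(H² + a²))
D = -53 (D = (-3 - 9*√(6² + 0²)) + 4 = (-3 - 9*√(36 + 0)) + 4 = (-3 - 9*√36) + 4 = (-3 - 9*6) + 4 = (-3 - 54) + 4 = -57 + 4 = -53)
o(Q, T) = -159*T (o(Q, T) = (T*3)*(-53) = (3*T)*(-53) = -159*T)
3398 + o(51, -41) = 3398 - 159*(-41) = 3398 + 6519 = 9917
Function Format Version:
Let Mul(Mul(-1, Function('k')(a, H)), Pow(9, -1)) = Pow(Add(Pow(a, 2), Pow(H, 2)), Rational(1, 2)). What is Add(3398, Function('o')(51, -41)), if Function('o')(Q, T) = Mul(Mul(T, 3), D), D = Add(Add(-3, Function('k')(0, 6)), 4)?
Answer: 9917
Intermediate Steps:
Function('k')(a, H) = Mul(-9, Pow(Add(Pow(H, 2), Pow(a, 2)), Rational(1, 2))) (Function('k')(a, H) = Mul(-9, Pow(Add(Pow(a, 2), Pow(H, 2)), Rational(1, 2))) = Mul(-9, Pow(Add(Pow(H, 2), Pow(a, 2)), Rational(1, 2))))
D = -53 (D = Add(Add(-3, Mul(-9, Pow(Add(Pow(6, 2), Pow(0, 2)), Rational(1, 2)))), 4) = Add(Add(-3, Mul(-9, Pow(Add(36, 0), Rational(1, 2)))), 4) = Add(Add(-3, Mul(-9, Pow(36, Rational(1, 2)))), 4) = Add(Add(-3, Mul(-9, 6)), 4) = Add(Add(-3, -54), 4) = Add(-57, 4) = -53)
Function('o')(Q, T) = Mul(-159, T) (Function('o')(Q, T) = Mul(Mul(T, 3), -53) = Mul(Mul(3, T), -53) = Mul(-159, T))
Add(3398, Function('o')(51, -41)) = Add(3398, Mul(-159, -41)) = Add(3398, 6519) = 9917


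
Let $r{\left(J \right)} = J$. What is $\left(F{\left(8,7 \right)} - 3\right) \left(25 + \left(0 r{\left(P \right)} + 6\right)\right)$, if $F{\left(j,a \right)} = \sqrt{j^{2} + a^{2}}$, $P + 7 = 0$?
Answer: $-93 + 31 \sqrt{113} \approx 236.53$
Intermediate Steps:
$P = -7$ ($P = -7 + 0 = -7$)
$F{\left(j,a \right)} = \sqrt{a^{2} + j^{2}}$
$\left(F{\left(8,7 \right)} - 3\right) \left(25 + \left(0 r{\left(P \right)} + 6\right)\right) = \left(\sqrt{7^{2} + 8^{2}} - 3\right) \left(25 + \left(0 \left(-7\right) + 6\right)\right) = \left(\sqrt{49 + 64} - 3\right) \left(25 + \left(0 + 6\right)\right) = \left(\sqrt{113} - 3\right) \left(25 + 6\right) = \left(-3 + \sqrt{113}\right) 31 = -93 + 31 \sqrt{113}$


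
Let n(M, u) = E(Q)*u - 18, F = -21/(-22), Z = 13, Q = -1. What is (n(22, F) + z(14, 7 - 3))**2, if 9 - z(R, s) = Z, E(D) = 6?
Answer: 32041/121 ≈ 264.80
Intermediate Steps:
F = 21/22 (F = -21*(-1/22) = 21/22 ≈ 0.95455)
z(R, s) = -4 (z(R, s) = 9 - 1*13 = 9 - 13 = -4)
n(M, u) = -18 + 6*u (n(M, u) = 6*u - 18 = -18 + 6*u)
(n(22, F) + z(14, 7 - 3))**2 = ((-18 + 6*(21/22)) - 4)**2 = ((-18 + 63/11) - 4)**2 = (-135/11 - 4)**2 = (-179/11)**2 = 32041/121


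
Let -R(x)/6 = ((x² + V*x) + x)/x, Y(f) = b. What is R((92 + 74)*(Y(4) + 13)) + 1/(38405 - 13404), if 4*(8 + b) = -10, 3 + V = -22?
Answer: -58652345/25001 ≈ -2346.0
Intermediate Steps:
V = -25 (V = -3 - 22 = -25)
b = -21/2 (b = -8 + (¼)*(-10) = -8 - 5/2 = -21/2 ≈ -10.500)
Y(f) = -21/2
R(x) = -6*(x² - 24*x)/x (R(x) = -6*((x² - 25*x) + x)/x = -6*(x² - 24*x)/x)
R((92 + 74)*(Y(4) + 13)) + 1/(38405 - 13404) = (144 - 6*(92 + 74)*(-21/2 + 13)) + 1/(38405 - 13404) = (144 - 996*5/2) + 1/25001 = (144 - 6*415) + 1/25001 = (144 - 2490) + 1/25001 = -2346 + 1/25001 = -58652345/25001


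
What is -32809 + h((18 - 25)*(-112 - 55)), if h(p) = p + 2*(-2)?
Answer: -31644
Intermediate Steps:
h(p) = -4 + p (h(p) = p - 4 = -4 + p)
-32809 + h((18 - 25)*(-112 - 55)) = -32809 + (-4 + (18 - 25)*(-112 - 55)) = -32809 + (-4 - 7*(-167)) = -32809 + (-4 + 1169) = -32809 + 1165 = -31644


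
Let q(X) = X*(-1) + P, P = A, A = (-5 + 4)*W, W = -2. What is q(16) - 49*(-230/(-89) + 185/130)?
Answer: -486773/2314 ≈ -210.36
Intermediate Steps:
A = 2 (A = (-5 + 4)*(-2) = -1*(-2) = 2)
P = 2
q(X) = 2 - X (q(X) = X*(-1) + 2 = -X + 2 = 2 - X)
q(16) - 49*(-230/(-89) + 185/130) = (2 - 1*16) - 49*(-230/(-89) + 185/130) = (2 - 16) - 49*(-230*(-1/89) + 185*(1/130)) = -14 - 49*(230/89 + 37/26) = -14 - 49*9273/2314 = -14 - 454377/2314 = -486773/2314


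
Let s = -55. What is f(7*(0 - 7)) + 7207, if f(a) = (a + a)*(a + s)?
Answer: 17399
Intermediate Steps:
f(a) = 2*a*(-55 + a) (f(a) = (a + a)*(a - 55) = (2*a)*(-55 + a) = 2*a*(-55 + a))
f(7*(0 - 7)) + 7207 = 2*(7*(0 - 7))*(-55 + 7*(0 - 7)) + 7207 = 2*(7*(-7))*(-55 + 7*(-7)) + 7207 = 2*(-49)*(-55 - 49) + 7207 = 2*(-49)*(-104) + 7207 = 10192 + 7207 = 17399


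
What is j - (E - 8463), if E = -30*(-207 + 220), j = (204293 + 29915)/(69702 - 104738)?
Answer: 77484875/8759 ≈ 8846.3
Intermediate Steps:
j = -58552/8759 (j = 234208/(-35036) = 234208*(-1/35036) = -58552/8759 ≈ -6.6848)
E = -390 (E = -30*13 = -390)
j - (E - 8463) = -58552/8759 - (-390 - 8463) = -58552/8759 - 1*(-8853) = -58552/8759 + 8853 = 77484875/8759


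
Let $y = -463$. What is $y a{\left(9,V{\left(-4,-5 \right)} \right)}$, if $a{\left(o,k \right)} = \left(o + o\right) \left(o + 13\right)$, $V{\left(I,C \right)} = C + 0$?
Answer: $-183348$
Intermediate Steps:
$V{\left(I,C \right)} = C$
$a{\left(o,k \right)} = 2 o \left(13 + o\right)$
$y a{\left(9,V{\left(-4,-5 \right)} \right)} = - 463 \cdot 2 \cdot 9 \left(13 + 9\right) = - 463 \cdot 2 \cdot 9 \cdot 22 = \left(-463\right) 396 = -183348$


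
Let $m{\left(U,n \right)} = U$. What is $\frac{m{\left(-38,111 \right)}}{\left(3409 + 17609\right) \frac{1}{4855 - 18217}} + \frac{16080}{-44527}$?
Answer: $\frac{3711813662}{155978081} \approx 23.797$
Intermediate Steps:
$\frac{m{\left(-38,111 \right)}}{\left(3409 + 17609\right) \frac{1}{4855 - 18217}} + \frac{16080}{-44527} = - \frac{38}{\left(3409 + 17609\right) \frac{1}{4855 - 18217}} + \frac{16080}{-44527} = - \frac{38}{21018 \frac{1}{-13362}} + 16080 \left(- \frac{1}{44527}\right) = - \frac{38}{21018 \left(- \frac{1}{13362}\right)} - \frac{16080}{44527} = - \frac{38}{- \frac{3503}{2227}} - \frac{16080}{44527} = \left(-38\right) \left(- \frac{2227}{3503}\right) - \frac{16080}{44527} = \frac{84626}{3503} - \frac{16080}{44527} = \frac{3711813662}{155978081}$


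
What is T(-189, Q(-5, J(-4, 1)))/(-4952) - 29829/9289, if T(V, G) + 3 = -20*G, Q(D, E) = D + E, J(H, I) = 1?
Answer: -148428461/45999128 ≈ -3.2268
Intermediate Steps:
T(V, G) = -3 - 20*G
T(-189, Q(-5, J(-4, 1)))/(-4952) - 29829/9289 = (-3 - 20*(-5 + 1))/(-4952) - 29829/9289 = (-3 - 20*(-4))*(-1/4952) - 29829*1/9289 = (-3 + 80)*(-1/4952) - 29829/9289 = 77*(-1/4952) - 29829/9289 = -77/4952 - 29829/9289 = -148428461/45999128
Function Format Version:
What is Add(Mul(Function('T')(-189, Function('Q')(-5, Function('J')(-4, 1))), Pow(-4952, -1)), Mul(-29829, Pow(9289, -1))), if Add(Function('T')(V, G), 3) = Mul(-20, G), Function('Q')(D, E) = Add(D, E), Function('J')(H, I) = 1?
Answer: Rational(-148428461, 45999128) ≈ -3.2268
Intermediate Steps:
Function('T')(V, G) = Add(-3, Mul(-20, G))
Add(Mul(Function('T')(-189, Function('Q')(-5, Function('J')(-4, 1))), Pow(-4952, -1)), Mul(-29829, Pow(9289, -1))) = Add(Mul(Add(-3, Mul(-20, Add(-5, 1))), Pow(-4952, -1)), Mul(-29829, Pow(9289, -1))) = Add(Mul(Add(-3, Mul(-20, -4)), Rational(-1, 4952)), Mul(-29829, Rational(1, 9289))) = Add(Mul(Add(-3, 80), Rational(-1, 4952)), Rational(-29829, 9289)) = Add(Mul(77, Rational(-1, 4952)), Rational(-29829, 9289)) = Add(Rational(-77, 4952), Rational(-29829, 9289)) = Rational(-148428461, 45999128)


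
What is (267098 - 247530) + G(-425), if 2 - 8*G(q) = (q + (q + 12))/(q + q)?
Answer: 66531631/3400 ≈ 19568.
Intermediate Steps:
G(q) = 1/4 - (12 + 2*q)/(16*q) (G(q) = 1/4 - (q + (q + 12))/(8*(q + q)) = 1/4 - (q + (12 + q))/(8*(2*q)) = 1/4 - (12 + 2*q)*1/(2*q)/8 = 1/4 - (12 + 2*q)/(16*q))
(267098 - 247530) + G(-425) = (267098 - 247530) + (1/8)*(-6 - 425)/(-425) = 19568 + (1/8)*(-1/425)*(-431) = 19568 + 431/3400 = 66531631/3400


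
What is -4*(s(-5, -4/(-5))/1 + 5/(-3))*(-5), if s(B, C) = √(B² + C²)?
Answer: -100/3 + 4*√641 ≈ 67.939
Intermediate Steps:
-4*(s(-5, -4/(-5))/1 + 5/(-3))*(-5) = -4*(√((-5)² + (-4/(-5))²)/1 + 5/(-3))*(-5) = -4*(√(25 + (-4*(-⅕))²)*1 + 5*(-⅓))*(-5) = -4*(√(25 + (⅘)²)*1 - 5/3)*(-5) = -4*(√(25 + 16/25)*1 - 5/3)*(-5) = -4*(√(641/25)*1 - 5/3)*(-5) = -4*((√641/5)*1 - 5/3)*(-5) = -4*(√641/5 - 5/3)*(-5) = -4*(-5/3 + √641/5)*(-5) = (20/3 - 4*√641/5)*(-5) = -100/3 + 4*√641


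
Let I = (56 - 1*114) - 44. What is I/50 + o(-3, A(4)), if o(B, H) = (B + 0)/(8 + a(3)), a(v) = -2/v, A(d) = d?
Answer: -1347/550 ≈ -2.4491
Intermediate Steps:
o(B, H) = 3*B/22 (o(B, H) = (B + 0)/(8 - 2/3) = B/(8 - 2*⅓) = B/(8 - ⅔) = B/(22/3) = B*(3/22) = 3*B/22)
I = -102 (I = (56 - 114) - 44 = -58 - 44 = -102)
I/50 + o(-3, A(4)) = -102/50 + (3/22)*(-3) = -102*1/50 - 9/22 = -51/25 - 9/22 = -1347/550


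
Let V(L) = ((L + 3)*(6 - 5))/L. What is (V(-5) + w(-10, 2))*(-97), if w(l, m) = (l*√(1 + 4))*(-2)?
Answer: -194/5 - 1940*√5 ≈ -4376.8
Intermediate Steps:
w(l, m) = -2*l*√5 (w(l, m) = (l*√5)*(-2) = -2*l*√5)
V(L) = (3 + L)/L (V(L) = ((3 + L)*1)/L = (3 + L)/L)
(V(-5) + w(-10, 2))*(-97) = ((3 - 5)/(-5) - 2*(-10)*√5)*(-97) = (-⅕*(-2) + 20*√5)*(-97) = (⅖ + 20*√5)*(-97) = -194/5 - 1940*√5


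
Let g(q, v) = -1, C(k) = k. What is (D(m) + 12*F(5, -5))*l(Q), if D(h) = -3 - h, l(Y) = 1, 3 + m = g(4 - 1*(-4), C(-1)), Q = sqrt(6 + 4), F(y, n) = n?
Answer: -59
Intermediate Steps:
Q = sqrt(10) ≈ 3.1623
m = -4 (m = -3 - 1 = -4)
(D(m) + 12*F(5, -5))*l(Q) = ((-3 - 1*(-4)) + 12*(-5))*1 = ((-3 + 4) - 60)*1 = (1 - 60)*1 = -59*1 = -59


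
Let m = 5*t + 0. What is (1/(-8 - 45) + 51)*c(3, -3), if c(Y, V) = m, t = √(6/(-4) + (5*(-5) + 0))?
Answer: 6755*I*√106/53 ≈ 1312.2*I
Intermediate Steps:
t = I*√106/2 (t = √(6*(-¼) + (-25 + 0)) = √(-3/2 - 25) = √(-53/2) = I*√106/2 ≈ 5.1478*I)
m = 5*I*√106/2 (m = 5*(I*√106/2) + 0 = 5*I*√106/2 + 0 = 5*I*√106/2 ≈ 25.739*I)
c(Y, V) = 5*I*√106/2
(1/(-8 - 45) + 51)*c(3, -3) = (1/(-8 - 45) + 51)*(5*I*√106/2) = (1/(-53) + 51)*(5*I*√106/2) = (-1/53 + 51)*(5*I*√106/2) = 2702*(5*I*√106/2)/53 = 6755*I*√106/53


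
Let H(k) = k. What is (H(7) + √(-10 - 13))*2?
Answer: 14 + 2*I*√23 ≈ 14.0 + 9.5917*I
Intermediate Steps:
(H(7) + √(-10 - 13))*2 = (7 + √(-10 - 13))*2 = (7 + √(-23))*2 = (7 + I*√23)*2 = 14 + 2*I*√23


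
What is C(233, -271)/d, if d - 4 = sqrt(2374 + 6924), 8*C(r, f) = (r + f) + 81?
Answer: -43/18564 + 43*sqrt(9298)/74256 ≈ 0.053522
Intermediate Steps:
C(r, f) = 81/8 + f/8 + r/8 (C(r, f) = ((r + f) + 81)/8 = ((f + r) + 81)/8 = (81 + f + r)/8 = 81/8 + f/8 + r/8)
d = 4 + sqrt(9298) (d = 4 + sqrt(2374 + 6924) = 4 + sqrt(9298) ≈ 100.43)
C(233, -271)/d = (81/8 + (1/8)*(-271) + (1/8)*233)/(4 + sqrt(9298)) = (81/8 - 271/8 + 233/8)/(4 + sqrt(9298)) = 43/(8*(4 + sqrt(9298)))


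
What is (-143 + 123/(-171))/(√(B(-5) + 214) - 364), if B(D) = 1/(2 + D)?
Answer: 2981888/7540093 + 8192*√1923/22620279 ≈ 0.41135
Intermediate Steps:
(-143 + 123/(-171))/(√(B(-5) + 214) - 364) = (-143 + 123/(-171))/(√(1/(2 - 5) + 214) - 364) = (-143 + 123*(-1/171))/(√(1/(-3) + 214) - 364) = (-143 - 41/57)/(√(-⅓ + 214) - 364) = -8192/(57*(√(641/3) - 364)) = -8192/(57*(√1923/3 - 364)) = -8192/(57*(-364 + √1923/3))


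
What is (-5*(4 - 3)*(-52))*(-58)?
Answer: -15080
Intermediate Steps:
(-5*(4 - 3)*(-52))*(-58) = (-5*1*(-52))*(-58) = -5*(-52)*(-58) = 260*(-58) = -15080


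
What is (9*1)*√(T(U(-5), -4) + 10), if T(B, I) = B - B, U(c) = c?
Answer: 9*√10 ≈ 28.461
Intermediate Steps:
T(B, I) = 0
(9*1)*√(T(U(-5), -4) + 10) = (9*1)*√(0 + 10) = 9*√10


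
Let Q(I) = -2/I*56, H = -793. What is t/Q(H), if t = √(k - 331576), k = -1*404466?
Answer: 793*I*√736042/112 ≈ 6074.4*I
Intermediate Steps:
Q(I) = -112/I
k = -404466
t = I*√736042 (t = √(-404466 - 331576) = √(-736042) = I*√736042 ≈ 857.93*I)
t/Q(H) = (I*√736042)/((-112/(-793))) = (I*√736042)/((-112*(-1/793))) = (I*√736042)/(112/793) = (I*√736042)*(793/112) = 793*I*√736042/112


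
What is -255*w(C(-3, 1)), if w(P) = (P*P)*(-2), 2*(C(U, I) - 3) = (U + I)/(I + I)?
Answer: 6375/2 ≈ 3187.5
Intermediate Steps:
C(U, I) = 3 + (I + U)/(4*I) (C(U, I) = 3 + ((U + I)/(I + I))/2 = 3 + ((I + U)/((2*I)))/2 = 3 + ((I + U)*(1/(2*I)))/2 = 3 + ((I + U)/(2*I))/2 = 3 + (I + U)/(4*I))
w(P) = -2*P² (w(P) = P²*(-2) = -2*P²)
-255*w(C(-3, 1)) = -(-510)*((¼)*(-3 + 13*1)/1)² = -(-510)*((¼)*1*(-3 + 13))² = -(-510)*((¼)*1*10)² = -(-510)*(5/2)² = -(-510)*25/4 = -255*(-25/2) = 6375/2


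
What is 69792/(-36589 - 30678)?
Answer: -69792/67267 ≈ -1.0375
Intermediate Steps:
69792/(-36589 - 30678) = 69792/(-67267) = 69792*(-1/67267) = -69792/67267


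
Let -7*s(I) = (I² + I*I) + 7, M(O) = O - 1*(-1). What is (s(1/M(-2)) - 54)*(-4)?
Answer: 1548/7 ≈ 221.14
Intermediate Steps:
M(O) = 1 + O (M(O) = O + 1 = 1 + O)
s(I) = -1 - 2*I²/7 (s(I) = -((I² + I*I) + 7)/7 = -((I² + I²) + 7)/7 = -(2*I² + 7)/7 = -(7 + 2*I²)/7 = -1 - 2*I²/7)
(s(1/M(-2)) - 54)*(-4) = ((-1 - 2/(7*(1 - 2)²)) - 54)*(-4) = ((-1 - 2*(1/(-1))²/7) - 54)*(-4) = ((-1 - 2/7*(-1)²) - 54)*(-4) = ((-1 - 2/7*1) - 54)*(-4) = ((-1 - 2/7) - 54)*(-4) = (-9/7 - 54)*(-4) = -387/7*(-4) = 1548/7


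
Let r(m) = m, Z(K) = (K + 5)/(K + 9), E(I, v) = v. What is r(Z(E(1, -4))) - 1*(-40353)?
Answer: 201766/5 ≈ 40353.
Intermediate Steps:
Z(K) = (5 + K)/(9 + K)
r(Z(E(1, -4))) - 1*(-40353) = (5 - 4)/(9 - 4) - 1*(-40353) = 1/5 + 40353 = (⅕)*1 + 40353 = ⅕ + 40353 = 201766/5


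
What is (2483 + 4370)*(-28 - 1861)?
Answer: -12945317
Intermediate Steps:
(2483 + 4370)*(-28 - 1861) = 6853*(-1889) = -12945317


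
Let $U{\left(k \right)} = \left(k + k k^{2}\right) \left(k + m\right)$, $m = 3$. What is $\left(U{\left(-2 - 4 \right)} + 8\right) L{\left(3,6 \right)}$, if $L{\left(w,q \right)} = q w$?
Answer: $12132$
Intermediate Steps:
$U{\left(k \right)} = \left(3 + k\right) \left(k + k^{3}\right)$ ($U{\left(k \right)} = \left(k + k k^{2}\right) \left(k + 3\right) = \left(k + k^{3}\right) \left(3 + k\right) = \left(3 + k\right) \left(k + k^{3}\right)$)
$\left(U{\left(-2 - 4 \right)} + 8\right) L{\left(3,6 \right)} = \left(\left(-2 - 4\right) \left(3 - 6 + \left(-2 - 4\right)^{3} + 3 \left(-2 - 4\right)^{2}\right) + 8\right) 6 \cdot 3 = \left(\left(-2 - 4\right) \left(3 - 6 + \left(-2 - 4\right)^{3} + 3 \left(-2 - 4\right)^{2}\right) + 8\right) 18 = \left(- 6 \left(3 - 6 + \left(-6\right)^{3} + 3 \left(-6\right)^{2}\right) + 8\right) 18 = \left(- 6 \left(3 - 6 - 216 + 3 \cdot 36\right) + 8\right) 18 = \left(- 6 \left(3 - 6 - 216 + 108\right) + 8\right) 18 = \left(\left(-6\right) \left(-111\right) + 8\right) 18 = \left(666 + 8\right) 18 = 674 \cdot 18 = 12132$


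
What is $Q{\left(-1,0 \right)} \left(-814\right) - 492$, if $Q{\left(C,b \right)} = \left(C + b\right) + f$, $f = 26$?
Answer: $-20842$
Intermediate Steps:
$Q{\left(C,b \right)} = 26 + C + b$ ($Q{\left(C,b \right)} = \left(C + b\right) + 26 = 26 + C + b$)
$Q{\left(-1,0 \right)} \left(-814\right) - 492 = \left(26 - 1 + 0\right) \left(-814\right) - 492 = 25 \left(-814\right) - 492 = -20350 - 492 = -20842$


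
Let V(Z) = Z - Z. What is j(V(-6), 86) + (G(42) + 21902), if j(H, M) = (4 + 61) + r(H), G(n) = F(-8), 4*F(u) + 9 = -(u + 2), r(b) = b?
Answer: 87865/4 ≈ 21966.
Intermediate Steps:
F(u) = -11/4 - u/4 (F(u) = -9/4 + (-(u + 2))/4 = -9/4 + (-(2 + u))/4 = -9/4 + (-2 - u)/4 = -9/4 + (-½ - u/4) = -11/4 - u/4)
V(Z) = 0
G(n) = -¾ (G(n) = -11/4 - ¼*(-8) = -11/4 + 2 = -¾)
j(H, M) = 65 + H (j(H, M) = (4 + 61) + H = 65 + H)
j(V(-6), 86) + (G(42) + 21902) = (65 + 0) + (-¾ + 21902) = 65 + 87605/4 = 87865/4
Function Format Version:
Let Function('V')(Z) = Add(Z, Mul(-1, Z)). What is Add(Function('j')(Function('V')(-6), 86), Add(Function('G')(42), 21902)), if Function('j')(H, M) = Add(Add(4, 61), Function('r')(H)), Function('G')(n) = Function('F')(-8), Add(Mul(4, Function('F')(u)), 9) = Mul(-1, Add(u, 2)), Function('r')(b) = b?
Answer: Rational(87865, 4) ≈ 21966.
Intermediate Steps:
Function('F')(u) = Add(Rational(-11, 4), Mul(Rational(-1, 4), u)) (Function('F')(u) = Add(Rational(-9, 4), Mul(Rational(1, 4), Mul(-1, Add(u, 2)))) = Add(Rational(-9, 4), Mul(Rational(1, 4), Mul(-1, Add(2, u)))) = Add(Rational(-9, 4), Mul(Rational(1, 4), Add(-2, Mul(-1, u)))) = Add(Rational(-9, 4), Add(Rational(-1, 2), Mul(Rational(-1, 4), u))) = Add(Rational(-11, 4), Mul(Rational(-1, 4), u)))
Function('V')(Z) = 0
Function('G')(n) = Rational(-3, 4) (Function('G')(n) = Add(Rational(-11, 4), Mul(Rational(-1, 4), -8)) = Add(Rational(-11, 4), 2) = Rational(-3, 4))
Function('j')(H, M) = Add(65, H) (Function('j')(H, M) = Add(Add(4, 61), H) = Add(65, H))
Add(Function('j')(Function('V')(-6), 86), Add(Function('G')(42), 21902)) = Add(Add(65, 0), Add(Rational(-3, 4), 21902)) = Add(65, Rational(87605, 4)) = Rational(87865, 4)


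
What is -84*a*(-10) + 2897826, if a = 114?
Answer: 2993586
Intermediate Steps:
-84*a*(-10) + 2897826 = -84*114*(-10) + 2897826 = -9576*(-10) + 2897826 = 95760 + 2897826 = 2993586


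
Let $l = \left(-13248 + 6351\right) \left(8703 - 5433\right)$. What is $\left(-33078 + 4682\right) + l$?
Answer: $-22581586$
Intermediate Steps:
$l = -22553190$ ($l = \left(-6897\right) 3270 = -22553190$)
$\left(-33078 + 4682\right) + l = \left(-33078 + 4682\right) - 22553190 = -28396 - 22553190 = -22581586$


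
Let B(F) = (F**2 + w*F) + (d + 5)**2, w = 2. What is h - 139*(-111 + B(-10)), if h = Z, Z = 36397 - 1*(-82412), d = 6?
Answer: 106299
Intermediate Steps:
B(F) = 121 + F**2 + 2*F (B(F) = (F**2 + 2*F) + (6 + 5)**2 = (F**2 + 2*F) + 11**2 = (F**2 + 2*F) + 121 = 121 + F**2 + 2*F)
Z = 118809 (Z = 36397 + 82412 = 118809)
h = 118809
h - 139*(-111 + B(-10)) = 118809 - 139*(-111 + (121 + (-10)**2 + 2*(-10))) = 118809 - 139*(-111 + (121 + 100 - 20)) = 118809 - 139*(-111 + 201) = 118809 - 139*90 = 118809 - 1*12510 = 118809 - 12510 = 106299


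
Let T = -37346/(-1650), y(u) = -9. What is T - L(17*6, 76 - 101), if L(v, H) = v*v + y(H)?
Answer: -8557202/825 ≈ -10372.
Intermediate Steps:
L(v, H) = -9 + v**2 (L(v, H) = v*v - 9 = v**2 - 9 = -9 + v**2)
T = 18673/825 (T = -37346*(-1/1650) = 18673/825 ≈ 22.634)
T - L(17*6, 76 - 101) = 18673/825 - (-9 + (17*6)**2) = 18673/825 - (-9 + 102**2) = 18673/825 - (-9 + 10404) = 18673/825 - 1*10395 = 18673/825 - 10395 = -8557202/825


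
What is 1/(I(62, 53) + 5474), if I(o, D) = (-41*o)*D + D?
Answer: -1/129199 ≈ -7.7400e-6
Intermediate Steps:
I(o, D) = D - 41*D*o (I(o, D) = -41*D*o + D = D - 41*D*o)
1/(I(62, 53) + 5474) = 1/(53*(1 - 41*62) + 5474) = 1/(53*(1 - 2542) + 5474) = 1/(53*(-2541) + 5474) = 1/(-134673 + 5474) = 1/(-129199) = -1/129199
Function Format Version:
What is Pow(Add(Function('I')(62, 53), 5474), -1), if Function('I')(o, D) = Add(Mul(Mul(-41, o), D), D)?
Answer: Rational(-1, 129199) ≈ -7.7400e-6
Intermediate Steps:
Function('I')(o, D) = Add(D, Mul(-41, D, o)) (Function('I')(o, D) = Add(Mul(-41, D, o), D) = Add(D, Mul(-41, D, o)))
Pow(Add(Function('I')(62, 53), 5474), -1) = Pow(Add(Mul(53, Add(1, Mul(-41, 62))), 5474), -1) = Pow(Add(Mul(53, Add(1, -2542)), 5474), -1) = Pow(Add(Mul(53, -2541), 5474), -1) = Pow(Add(-134673, 5474), -1) = Pow(-129199, -1) = Rational(-1, 129199)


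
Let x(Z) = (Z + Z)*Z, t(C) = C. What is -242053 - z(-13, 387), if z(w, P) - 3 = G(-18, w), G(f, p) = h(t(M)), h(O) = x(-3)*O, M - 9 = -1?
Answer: -242200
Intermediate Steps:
M = 8 (M = 9 - 1 = 8)
x(Z) = 2*Z² (x(Z) = (2*Z)*Z = 2*Z²)
h(O) = 18*O (h(O) = (2*(-3)²)*O = (2*9)*O = 18*O)
G(f, p) = 144 (G(f, p) = 18*8 = 144)
z(w, P) = 147 (z(w, P) = 3 + 144 = 147)
-242053 - z(-13, 387) = -242053 - 1*147 = -242053 - 147 = -242200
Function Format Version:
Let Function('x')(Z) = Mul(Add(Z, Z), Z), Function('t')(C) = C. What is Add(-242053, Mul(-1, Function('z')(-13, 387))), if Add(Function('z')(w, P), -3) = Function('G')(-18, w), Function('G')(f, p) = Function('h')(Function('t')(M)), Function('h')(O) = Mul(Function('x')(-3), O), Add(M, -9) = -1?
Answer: -242200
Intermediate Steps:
M = 8 (M = Add(9, -1) = 8)
Function('x')(Z) = Mul(2, Pow(Z, 2)) (Function('x')(Z) = Mul(Mul(2, Z), Z) = Mul(2, Pow(Z, 2)))
Function('h')(O) = Mul(18, O) (Function('h')(O) = Mul(Mul(2, Pow(-3, 2)), O) = Mul(Mul(2, 9), O) = Mul(18, O))
Function('G')(f, p) = 144 (Function('G')(f, p) = Mul(18, 8) = 144)
Function('z')(w, P) = 147 (Function('z')(w, P) = Add(3, 144) = 147)
Add(-242053, Mul(-1, Function('z')(-13, 387))) = Add(-242053, Mul(-1, 147)) = Add(-242053, -147) = -242200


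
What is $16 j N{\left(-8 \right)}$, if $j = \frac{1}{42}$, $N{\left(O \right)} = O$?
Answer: $- \frac{64}{21} \approx -3.0476$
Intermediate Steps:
$j = \frac{1}{42} \approx 0.02381$
$16 j N{\left(-8 \right)} = 16 \cdot \frac{1}{42} \left(-8\right) = \frac{8}{21} \left(-8\right) = - \frac{64}{21}$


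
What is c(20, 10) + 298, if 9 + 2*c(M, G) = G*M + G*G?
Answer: 887/2 ≈ 443.50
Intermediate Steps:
c(M, G) = -9/2 + G²/2 + G*M/2 (c(M, G) = -9/2 + (G*M + G*G)/2 = -9/2 + (G*M + G²)/2 = -9/2 + (G² + G*M)/2 = -9/2 + (G²/2 + G*M/2) = -9/2 + G²/2 + G*M/2)
c(20, 10) + 298 = (-9/2 + (½)*10² + (½)*10*20) + 298 = (-9/2 + (½)*100 + 100) + 298 = (-9/2 + 50 + 100) + 298 = 291/2 + 298 = 887/2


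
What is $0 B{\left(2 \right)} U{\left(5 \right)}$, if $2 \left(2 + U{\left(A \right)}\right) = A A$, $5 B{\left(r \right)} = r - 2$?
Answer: $0$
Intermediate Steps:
$B{\left(r \right)} = - \frac{2}{5} + \frac{r}{5}$ ($B{\left(r \right)} = \frac{r - 2}{5} = \frac{-2 + r}{5} = - \frac{2}{5} + \frac{r}{5}$)
$U{\left(A \right)} = -2 + \frac{A^{2}}{2}$ ($U{\left(A \right)} = -2 + \frac{A A}{2} = -2 + \frac{A^{2}}{2}$)
$0 B{\left(2 \right)} U{\left(5 \right)} = 0 \left(- \frac{2}{5} + \frac{1}{5} \cdot 2\right) \left(-2 + \frac{5^{2}}{2}\right) = 0 \left(- \frac{2}{5} + \frac{2}{5}\right) \left(-2 + \frac{1}{2} \cdot 25\right) = 0 \cdot 0 \left(-2 + \frac{25}{2}\right) = 0 \cdot \frac{21}{2} = 0$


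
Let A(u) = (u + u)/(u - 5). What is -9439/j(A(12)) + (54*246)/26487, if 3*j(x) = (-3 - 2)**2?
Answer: -9255559/8175 ≈ -1132.2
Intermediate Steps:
A(u) = 2*u/(-5 + u) (A(u) = (2*u)/(-5 + u) = 2*u/(-5 + u))
j(x) = 25/3 (j(x) = (-3 - 2)**2/3 = (1/3)*(-5)**2 = (1/3)*25 = 25/3)
-9439/j(A(12)) + (54*246)/26487 = -9439/25/3 + (54*246)/26487 = -9439*3/25 + 13284*(1/26487) = -28317/25 + 164/327 = -9255559/8175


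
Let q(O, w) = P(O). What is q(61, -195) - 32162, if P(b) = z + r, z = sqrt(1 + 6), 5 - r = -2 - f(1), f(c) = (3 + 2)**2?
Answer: -32130 + sqrt(7) ≈ -32127.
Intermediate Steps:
f(c) = 25 (f(c) = 5**2 = 25)
r = 32 (r = 5 - (-2 - 1*25) = 5 - (-2 - 25) = 5 - 1*(-27) = 5 + 27 = 32)
z = sqrt(7) ≈ 2.6458
P(b) = 32 + sqrt(7) (P(b) = sqrt(7) + 32 = 32 + sqrt(7))
q(O, w) = 32 + sqrt(7)
q(61, -195) - 32162 = (32 + sqrt(7)) - 32162 = -32130 + sqrt(7)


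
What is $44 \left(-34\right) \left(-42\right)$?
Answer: $62832$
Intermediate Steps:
$44 \left(-34\right) \left(-42\right) = \left(-1496\right) \left(-42\right) = 62832$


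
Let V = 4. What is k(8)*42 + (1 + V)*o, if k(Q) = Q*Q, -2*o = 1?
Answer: 5371/2 ≈ 2685.5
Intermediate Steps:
o = -½ (o = -½*1 = -½ ≈ -0.50000)
k(Q) = Q²
k(8)*42 + (1 + V)*o = 8²*42 + (1 + 4)*(-½) = 64*42 + 5*(-½) = 2688 - 5/2 = 5371/2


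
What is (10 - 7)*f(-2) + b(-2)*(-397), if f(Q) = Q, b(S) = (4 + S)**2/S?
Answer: 788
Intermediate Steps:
b(S) = (4 + S)**2/S
(10 - 7)*f(-2) + b(-2)*(-397) = (10 - 7)*(-2) + ((4 - 2)**2/(-2))*(-397) = 3*(-2) - 1/2*2**2*(-397) = -6 - 1/2*4*(-397) = -6 - 2*(-397) = -6 + 794 = 788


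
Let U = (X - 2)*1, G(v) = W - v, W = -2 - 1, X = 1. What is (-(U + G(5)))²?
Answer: 81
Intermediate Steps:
W = -3
G(v) = -3 - v
U = -1 (U = (1 - 2)*1 = -1*1 = -1)
(-(U + G(5)))² = (-(-1 + (-3 - 1*5)))² = (-(-1 + (-3 - 5)))² = (-(-1 - 8))² = (-1*(-9))² = 9² = 81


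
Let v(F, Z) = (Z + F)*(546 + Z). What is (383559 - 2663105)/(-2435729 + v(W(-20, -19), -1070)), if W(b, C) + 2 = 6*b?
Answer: 2279546/1811121 ≈ 1.2586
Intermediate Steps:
W(b, C) = -2 + 6*b
v(F, Z) = (546 + Z)*(F + Z) (v(F, Z) = (F + Z)*(546 + Z) = (546 + Z)*(F + Z))
(383559 - 2663105)/(-2435729 + v(W(-20, -19), -1070)) = (383559 - 2663105)/(-2435729 + ((-1070)**2 + 546*(-2 + 6*(-20)) + 546*(-1070) + (-2 + 6*(-20))*(-1070))) = -2279546/(-2435729 + (1144900 + 546*(-2 - 120) - 584220 + (-2 - 120)*(-1070))) = -2279546/(-2435729 + (1144900 + 546*(-122) - 584220 - 122*(-1070))) = -2279546/(-2435729 + (1144900 - 66612 - 584220 + 130540)) = -2279546/(-2435729 + 624608) = -2279546/(-1811121) = -2279546*(-1/1811121) = 2279546/1811121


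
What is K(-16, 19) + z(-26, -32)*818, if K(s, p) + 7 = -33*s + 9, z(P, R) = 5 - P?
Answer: 25888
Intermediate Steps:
K(s, p) = 2 - 33*s (K(s, p) = -7 + (-33*s + 9) = -7 + (9 - 33*s) = 2 - 33*s)
K(-16, 19) + z(-26, -32)*818 = (2 - 33*(-16)) + (5 - 1*(-26))*818 = (2 + 528) + (5 + 26)*818 = 530 + 31*818 = 530 + 25358 = 25888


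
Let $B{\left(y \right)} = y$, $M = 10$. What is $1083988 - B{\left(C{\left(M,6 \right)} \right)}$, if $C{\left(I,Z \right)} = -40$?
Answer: $1084028$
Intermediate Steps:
$1083988 - B{\left(C{\left(M,6 \right)} \right)} = 1083988 - -40 = 1083988 + 40 = 1084028$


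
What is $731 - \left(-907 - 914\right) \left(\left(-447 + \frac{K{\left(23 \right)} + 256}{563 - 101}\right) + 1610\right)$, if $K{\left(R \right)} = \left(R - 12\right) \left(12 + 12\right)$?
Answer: $\frac{163286478}{77} \approx 2.1206 \cdot 10^{6}$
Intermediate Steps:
$K{\left(R \right)} = -288 + 24 R$ ($K{\left(R \right)} = \left(-12 + R\right) 24 = -288 + 24 R$)
$731 - \left(-907 - 914\right) \left(\left(-447 + \frac{K{\left(23 \right)} + 256}{563 - 101}\right) + 1610\right) = 731 - \left(-907 - 914\right) \left(\left(-447 + \frac{\left(-288 + 24 \cdot 23\right) + 256}{563 - 101}\right) + 1610\right) = 731 - - 1821 \left(\left(-447 + \frac{\left(-288 + 552\right) + 256}{462}\right) + 1610\right) = 731 - - 1821 \left(\left(-447 + \left(264 + 256\right) \frac{1}{462}\right) + 1610\right) = 731 - - 1821 \left(\left(-447 + 520 \cdot \frac{1}{462}\right) + 1610\right) = 731 - - 1821 \left(\left(-447 + \frac{260}{231}\right) + 1610\right) = 731 - - 1821 \left(- \frac{102997}{231} + 1610\right) = 731 - \left(-1821\right) \frac{268913}{231} = 731 - - \frac{163230191}{77} = 731 + \frac{163230191}{77} = \frac{163286478}{77}$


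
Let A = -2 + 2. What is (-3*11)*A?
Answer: 0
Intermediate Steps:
A = 0
(-3*11)*A = -3*11*0 = -33*0 = 0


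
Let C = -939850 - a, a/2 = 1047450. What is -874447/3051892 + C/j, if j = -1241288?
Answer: 255509021227/118383653653 ≈ 2.1583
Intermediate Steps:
a = 2094900 (a = 2*1047450 = 2094900)
C = -3034750 (C = -939850 - 1*2094900 = -939850 - 2094900 = -3034750)
-874447/3051892 + C/j = -874447/3051892 - 3034750/(-1241288) = -874447*1/3051892 - 3034750*(-1/1241288) = -874447/3051892 + 1517375/620644 = 255509021227/118383653653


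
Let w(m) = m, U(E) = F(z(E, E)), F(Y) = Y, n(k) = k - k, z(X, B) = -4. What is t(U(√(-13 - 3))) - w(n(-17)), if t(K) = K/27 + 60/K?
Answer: -409/27 ≈ -15.148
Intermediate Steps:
n(k) = 0
U(E) = -4
t(K) = 60/K + K/27 (t(K) = K*(1/27) + 60/K = K/27 + 60/K = 60/K + K/27)
t(U(√(-13 - 3))) - w(n(-17)) = (60/(-4) + (1/27)*(-4)) - 1*0 = (60*(-¼) - 4/27) + 0 = (-15 - 4/27) + 0 = -409/27 + 0 = -409/27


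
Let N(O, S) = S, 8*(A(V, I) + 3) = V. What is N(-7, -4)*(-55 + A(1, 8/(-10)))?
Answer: 463/2 ≈ 231.50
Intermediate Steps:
A(V, I) = -3 + V/8
N(-7, -4)*(-55 + A(1, 8/(-10))) = -4*(-55 + (-3 + (⅛)*1)) = -4*(-55 + (-3 + ⅛)) = -4*(-55 - 23/8) = -4*(-463/8) = 463/2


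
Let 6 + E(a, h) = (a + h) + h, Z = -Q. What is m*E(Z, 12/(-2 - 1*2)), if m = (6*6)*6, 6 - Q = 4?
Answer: -3024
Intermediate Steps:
Q = 2 (Q = 6 - 1*4 = 6 - 4 = 2)
Z = -2 (Z = -1*2 = -2)
E(a, h) = -6 + a + 2*h (E(a, h) = -6 + ((a + h) + h) = -6 + (a + 2*h) = -6 + a + 2*h)
m = 216 (m = 36*6 = 216)
m*E(Z, 12/(-2 - 1*2)) = 216*(-6 - 2 + 2*(12/(-2 - 1*2))) = 216*(-6 - 2 + 2*(12/(-2 - 2))) = 216*(-6 - 2 + 2*(12/(-4))) = 216*(-6 - 2 + 2*(12*(-1/4))) = 216*(-6 - 2 + 2*(-3)) = 216*(-6 - 2 - 6) = 216*(-14) = -3024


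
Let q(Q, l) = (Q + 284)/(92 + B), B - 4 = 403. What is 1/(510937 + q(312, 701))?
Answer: 499/254958159 ≈ 1.9572e-6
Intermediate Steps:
B = 407 (B = 4 + 403 = 407)
q(Q, l) = 284/499 + Q/499 (q(Q, l) = (Q + 284)/(92 + 407) = (284 + Q)/499 = (284 + Q)*(1/499) = 284/499 + Q/499)
1/(510937 + q(312, 701)) = 1/(510937 + (284/499 + (1/499)*312)) = 1/(510937 + (284/499 + 312/499)) = 1/(510937 + 596/499) = 1/(254958159/499) = 499/254958159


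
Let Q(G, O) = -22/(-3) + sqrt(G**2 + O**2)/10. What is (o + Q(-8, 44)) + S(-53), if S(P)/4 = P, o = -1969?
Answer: -6521/3 + 2*sqrt(5) ≈ -2169.2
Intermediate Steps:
S(P) = 4*P
Q(G, O) = 22/3 + sqrt(G**2 + O**2)/10 (Q(G, O) = -22*(-1/3) + sqrt(G**2 + O**2)*(1/10) = 22/3 + sqrt(G**2 + O**2)/10)
(o + Q(-8, 44)) + S(-53) = (-1969 + (22/3 + sqrt((-8)**2 + 44**2)/10)) + 4*(-53) = (-1969 + (22/3 + sqrt(64 + 1936)/10)) - 212 = (-1969 + (22/3 + sqrt(2000)/10)) - 212 = (-1969 + (22/3 + (20*sqrt(5))/10)) - 212 = (-1969 + (22/3 + 2*sqrt(5))) - 212 = (-5885/3 + 2*sqrt(5)) - 212 = -6521/3 + 2*sqrt(5)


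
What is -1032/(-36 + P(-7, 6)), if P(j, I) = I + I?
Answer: 43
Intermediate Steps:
P(j, I) = 2*I
-1032/(-36 + P(-7, 6)) = -1032/(-36 + 2*6) = -1032/(-36 + 12) = -1032/(-24) = -1032*(-1/24) = 43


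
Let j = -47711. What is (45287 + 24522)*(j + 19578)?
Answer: -1963936597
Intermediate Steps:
(45287 + 24522)*(j + 19578) = (45287 + 24522)*(-47711 + 19578) = 69809*(-28133) = -1963936597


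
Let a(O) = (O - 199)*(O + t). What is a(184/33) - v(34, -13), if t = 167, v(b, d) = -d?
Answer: -36365342/1089 ≈ -33393.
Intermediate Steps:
a(O) = (-199 + O)*(167 + O) (a(O) = (O - 199)*(O + 167) = (-199 + O)*(167 + O))
a(184/33) - v(34, -13) = (-33233 + (184/33)**2 - 5888/33) - (-1)*(-13) = (-33233 + (184*(1/33))**2 - 5888/33) - 1*13 = (-33233 + (184/33)**2 - 32*184/33) - 13 = (-33233 + 33856/1089 - 5888/33) - 13 = -36351185/1089 - 13 = -36365342/1089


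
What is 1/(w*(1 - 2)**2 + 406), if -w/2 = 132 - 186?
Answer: 1/514 ≈ 0.0019455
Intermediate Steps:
w = 108 (w = -2*(132 - 186) = -2*(-54) = 108)
1/(w*(1 - 2)**2 + 406) = 1/(108*(1 - 2)**2 + 406) = 1/(108*(-1)**2 + 406) = 1/(108*1 + 406) = 1/(108 + 406) = 1/514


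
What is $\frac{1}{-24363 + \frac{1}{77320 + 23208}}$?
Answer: $- \frac{100528}{2449163663} \approx -4.1046 \cdot 10^{-5}$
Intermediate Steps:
$\frac{1}{-24363 + \frac{1}{77320 + 23208}} = \frac{1}{-24363 + \frac{1}{100528}} = \frac{1}{- \frac{2449163663}{100528}} = - \frac{100528}{2449163663}$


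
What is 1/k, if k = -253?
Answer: -1/253 ≈ -0.0039526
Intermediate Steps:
1/k = 1/(-253) = -1/253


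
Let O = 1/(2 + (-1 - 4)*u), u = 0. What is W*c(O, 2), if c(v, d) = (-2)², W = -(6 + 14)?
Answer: -80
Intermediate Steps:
O = ½ (O = 1/(2 + (-1 - 4)*0) = 1/(2 - 5*0) = 1/(2 + 0) = 1/2 = ½ ≈ 0.50000)
W = -20 ≈ -20.000
c(v, d) = 4
W*c(O, 2) = -20*4 = -80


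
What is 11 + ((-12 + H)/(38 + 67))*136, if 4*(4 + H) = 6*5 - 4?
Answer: -137/105 ≈ -1.3048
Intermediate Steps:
H = 5/2 (H = -4 + (6*5 - 4)/4 = -4 + (30 - 4)/4 = -4 + (¼)*26 = -4 + 13/2 = 5/2 ≈ 2.5000)
11 + ((-12 + H)/(38 + 67))*136 = 11 + ((-12 + 5/2)/(38 + 67))*136 = 11 - 19/2/105*136 = 11 - 19/2*1/105*136 = 11 - 19/210*136 = 11 - 1292/105 = -137/105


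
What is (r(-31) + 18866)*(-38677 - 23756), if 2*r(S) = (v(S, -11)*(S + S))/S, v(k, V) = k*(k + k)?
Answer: -1297857204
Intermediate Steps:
v(k, V) = 2*k² (v(k, V) = k*(2*k) = 2*k²)
r(S) = 2*S² (r(S) = (((2*S²)*(S + S))/S)/2 = (((2*S²)*(2*S))/S)/2 = ((4*S³)/S)/2 = (4*S²)/2 = 2*S²)
(r(-31) + 18866)*(-38677 - 23756) = (2*(-31)² + 18866)*(-38677 - 23756) = (2*961 + 18866)*(-62433) = (1922 + 18866)*(-62433) = 20788*(-62433) = -1297857204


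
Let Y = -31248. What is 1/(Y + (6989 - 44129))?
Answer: -1/68388 ≈ -1.4622e-5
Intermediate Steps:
1/(Y + (6989 - 44129)) = 1/(-31248 + (6989 - 44129)) = 1/(-31248 - 37140) = 1/(-68388) = -1/68388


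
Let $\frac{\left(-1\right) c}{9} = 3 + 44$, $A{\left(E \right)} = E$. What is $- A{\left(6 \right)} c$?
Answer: $2538$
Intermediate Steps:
$c = -423$ ($c = - 9 \left(3 + 44\right) = \left(-9\right) 47 = -423$)
$- A{\left(6 \right)} c = \left(-1\right) 6 \left(-423\right) = \left(-6\right) \left(-423\right) = 2538$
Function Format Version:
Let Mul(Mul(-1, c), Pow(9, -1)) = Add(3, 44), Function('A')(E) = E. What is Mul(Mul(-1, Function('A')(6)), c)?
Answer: 2538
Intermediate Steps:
c = -423 (c = Mul(-9, Add(3, 44)) = Mul(-9, 47) = -423)
Mul(Mul(-1, Function('A')(6)), c) = Mul(Mul(-1, 6), -423) = Mul(-6, -423) = 2538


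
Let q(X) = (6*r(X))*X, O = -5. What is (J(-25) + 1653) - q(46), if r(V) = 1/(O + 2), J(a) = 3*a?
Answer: 1670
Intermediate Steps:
r(V) = -⅓ (r(V) = 1/(-5 + 2) = 1/(-3) = -⅓)
q(X) = -2*X (q(X) = (6*(-⅓))*X = -2*X)
(J(-25) + 1653) - q(46) = (3*(-25) + 1653) - (-2)*46 = (-75 + 1653) - 1*(-92) = 1578 + 92 = 1670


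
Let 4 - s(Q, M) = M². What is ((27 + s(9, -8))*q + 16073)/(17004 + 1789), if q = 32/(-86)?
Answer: 691667/808099 ≈ 0.85592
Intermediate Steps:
q = -16/43 (q = 32*(-1/86) = -16/43 ≈ -0.37209)
s(Q, M) = 4 - M²
((27 + s(9, -8))*q + 16073)/(17004 + 1789) = ((27 + (4 - 1*(-8)²))*(-16/43) + 16073)/(17004 + 1789) = ((27 + (4 - 1*64))*(-16/43) + 16073)/18793 = ((27 + (4 - 64))*(-16/43) + 16073)*(1/18793) = ((27 - 60)*(-16/43) + 16073)*(1/18793) = (-33*(-16/43) + 16073)*(1/18793) = (528/43 + 16073)*(1/18793) = (691667/43)*(1/18793) = 691667/808099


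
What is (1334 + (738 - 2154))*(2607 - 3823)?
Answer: 99712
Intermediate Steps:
(1334 + (738 - 2154))*(2607 - 3823) = (1334 - 1416)*(-1216) = -82*(-1216) = 99712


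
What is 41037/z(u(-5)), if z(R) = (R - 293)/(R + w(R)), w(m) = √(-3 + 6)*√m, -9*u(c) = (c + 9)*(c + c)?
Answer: -1641480/2597 - 246222*√30/2597 ≈ -1151.4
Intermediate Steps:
u(c) = -2*c*(9 + c)/9 (u(c) = -(c + 9)*(c + c)/9 = -(9 + c)*2*c/9 = -2*c*(9 + c)/9)
w(m) = √3*√m
z(R) = (-293 + R)/(R + √3*√R) (z(R) = (R - 293)/(R + √3*√R) = (-293 + R)/(R + √3*√R))
41037/z(u(-5)) = 41037/(((-293 - 2/9*(-5)*(9 - 5))/(-2/9*(-5)*(9 - 5) + √3*√(-2/9*(-5)*(9 - 5))))) = 41037/(((-293 - 2/9*(-5)*4)/(-2/9*(-5)*4 + √3*√(-2/9*(-5)*4)))) = 41037/(((-293 + 40/9)/(40/9 + √3*√(40/9)))) = 41037/((-2597/9/(40/9 + √3*(2*√10/3)))) = 41037/((-2597/9/(40/9 + 2*√30/3))) = 41037/((-2597/(9*(40/9 + 2*√30/3)))) = 41037*(-40/2597 - 6*√30/2597) = -1641480/2597 - 246222*√30/2597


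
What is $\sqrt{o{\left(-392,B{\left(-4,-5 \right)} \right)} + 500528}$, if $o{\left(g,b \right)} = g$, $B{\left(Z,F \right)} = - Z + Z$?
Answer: $2 \sqrt{125034} \approx 707.2$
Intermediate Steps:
$B{\left(Z,F \right)} = 0$
$\sqrt{o{\left(-392,B{\left(-4,-5 \right)} \right)} + 500528} = \sqrt{-392 + 500528} = \sqrt{500136} = 2 \sqrt{125034}$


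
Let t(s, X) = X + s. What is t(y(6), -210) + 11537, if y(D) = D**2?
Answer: 11363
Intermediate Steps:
t(y(6), -210) + 11537 = (-210 + 6**2) + 11537 = (-210 + 36) + 11537 = -174 + 11537 = 11363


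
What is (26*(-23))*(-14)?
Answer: 8372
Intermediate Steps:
(26*(-23))*(-14) = -598*(-14) = 8372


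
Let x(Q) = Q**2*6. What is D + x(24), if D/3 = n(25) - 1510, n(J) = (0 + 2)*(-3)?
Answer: -1092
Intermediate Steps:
n(J) = -6 (n(J) = 2*(-3) = -6)
x(Q) = 6*Q**2
D = -4548 (D = 3*(-6 - 1510) = 3*(-1516) = -4548)
D + x(24) = -4548 + 6*24**2 = -4548 + 6*576 = -4548 + 3456 = -1092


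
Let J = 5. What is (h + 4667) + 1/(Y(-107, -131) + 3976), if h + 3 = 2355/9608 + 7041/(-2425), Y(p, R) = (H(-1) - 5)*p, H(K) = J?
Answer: 13494353699571/2894950450 ≈ 4661.3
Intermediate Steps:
H(K) = 5
Y(p, R) = 0 (Y(p, R) = (5 - 5)*p = 0*p = 0)
h = -131837253/23299400 (h = -3 + (2355/9608 + 7041/(-2425)) = -3 + (2355*(1/9608) + 7041*(-1/2425)) = -3 + (2355/9608 - 7041/2425) = -3 - 61939053/23299400 = -131837253/23299400 ≈ -5.6584)
(h + 4667) + 1/(Y(-107, -131) + 3976) = (-131837253/23299400 + 4667) + 1/(0 + 3976) = 108606462547/23299400 + 1/3976 = 13494353699571/2894950450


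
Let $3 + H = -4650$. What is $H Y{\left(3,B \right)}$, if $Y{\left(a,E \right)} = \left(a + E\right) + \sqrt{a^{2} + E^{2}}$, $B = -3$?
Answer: $- 13959 \sqrt{2} \approx -19741.0$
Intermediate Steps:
$H = -4653$ ($H = -3 - 4650 = -4653$)
$Y{\left(a,E \right)} = E + a + \sqrt{E^{2} + a^{2}}$ ($Y{\left(a,E \right)} = \left(E + a\right) + \sqrt{E^{2} + a^{2}} = E + a + \sqrt{E^{2} + a^{2}}$)
$H Y{\left(3,B \right)} = - 4653 \left(-3 + 3 + \sqrt{\left(-3\right)^{2} + 3^{2}}\right) = - 4653 \left(-3 + 3 + \sqrt{9 + 9}\right) = - 4653 \left(-3 + 3 + \sqrt{18}\right) = - 4653 \left(-3 + 3 + 3 \sqrt{2}\right) = - 4653 \cdot 3 \sqrt{2} = - 13959 \sqrt{2}$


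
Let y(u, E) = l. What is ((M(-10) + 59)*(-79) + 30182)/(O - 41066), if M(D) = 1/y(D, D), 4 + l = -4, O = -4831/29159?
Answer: -5955638273/9579586600 ≈ -0.62170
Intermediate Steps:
O = -4831/29159 (O = -4831*1/29159 = -4831/29159 ≈ -0.16568)
l = -8 (l = -4 - 4 = -8)
y(u, E) = -8
M(D) = -⅛ (M(D) = 1/(-8) = -⅛)
((M(-10) + 59)*(-79) + 30182)/(O - 41066) = ((-⅛ + 59)*(-79) + 30182)/(-4831/29159 - 41066) = ((471/8)*(-79) + 30182)/(-1197448325/29159) = (-37209/8 + 30182)*(-29159/1197448325) = (204247/8)*(-29159/1197448325) = -5955638273/9579586600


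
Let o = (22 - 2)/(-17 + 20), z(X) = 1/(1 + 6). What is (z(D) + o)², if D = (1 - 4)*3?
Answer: 20449/441 ≈ 46.370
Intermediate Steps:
D = -9 (D = -3*3 = -9)
z(X) = ⅐ (z(X) = 1/7 = ⅐)
o = 20/3 ≈ 6.6667
(z(D) + o)² = (⅐ + 20/3)² = (143/21)² = 20449/441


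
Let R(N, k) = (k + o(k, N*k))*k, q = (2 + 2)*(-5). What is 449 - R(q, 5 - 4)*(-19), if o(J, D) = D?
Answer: 88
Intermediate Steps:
q = -20 (q = 4*(-5) = -20)
R(N, k) = k*(k + N*k) (R(N, k) = (k + N*k)*k = k*(k + N*k))
449 - R(q, 5 - 4)*(-19) = 449 - ((5 - 4)**2*(1 - 20))*(-19) = 449 - (1**2*(-19))*(-19) = 449 - (1*(-19))*(-19) = 449 - (-19*(-19)) = 449 - 361 = 88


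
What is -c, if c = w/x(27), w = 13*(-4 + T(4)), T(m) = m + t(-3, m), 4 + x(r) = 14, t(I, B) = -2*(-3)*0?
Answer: 0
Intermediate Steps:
t(I, B) = 0 (t(I, B) = 6*0 = 0)
x(r) = 10 (x(r) = -4 + 14 = 10)
T(m) = m (T(m) = m + 0 = m)
w = 0 (w = 13*(-4 + 4) = 13*0 = 0)
c = 0 (c = 0/10 = 0*(1/10) = 0)
-c = -1*0 = 0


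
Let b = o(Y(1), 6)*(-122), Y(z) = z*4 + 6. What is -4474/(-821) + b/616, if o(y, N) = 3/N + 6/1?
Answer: 2104931/505736 ≈ 4.1621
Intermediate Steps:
Y(z) = 6 + 4*z (Y(z) = 4*z + 6 = 6 + 4*z)
o(y, N) = 6 + 3/N (o(y, N) = 3/N + 6*1 = 3/N + 6 = 6 + 3/N)
b = -793 (b = (6 + 3/6)*(-122) = (6 + 3*(⅙))*(-122) = (6 + ½)*(-122) = (13/2)*(-122) = -793)
-4474/(-821) + b/616 = -4474/(-821) - 793/616 = -4474*(-1/821) - 793*1/616 = 4474/821 - 793/616 = 2104931/505736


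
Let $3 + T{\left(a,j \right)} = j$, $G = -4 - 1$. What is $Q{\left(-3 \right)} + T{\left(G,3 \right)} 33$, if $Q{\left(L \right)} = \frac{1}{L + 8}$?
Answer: $\frac{1}{5} \approx 0.2$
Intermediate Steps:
$G = -5$ ($G = -4 - 1 = -5$)
$T{\left(a,j \right)} = -3 + j$
$Q{\left(L \right)} = \frac{1}{8 + L}$
$Q{\left(-3 \right)} + T{\left(G,3 \right)} 33 = \frac{1}{8 - 3} + \left(-3 + 3\right) 33 = \frac{1}{5} + 0 \cdot 33 = \frac{1}{5} + 0 = \frac{1}{5}$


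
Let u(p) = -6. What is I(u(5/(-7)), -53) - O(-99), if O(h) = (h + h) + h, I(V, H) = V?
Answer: 291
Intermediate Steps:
O(h) = 3*h (O(h) = 2*h + h = 3*h)
I(u(5/(-7)), -53) - O(-99) = -6 - 3*(-99) = -6 - 1*(-297) = -6 + 297 = 291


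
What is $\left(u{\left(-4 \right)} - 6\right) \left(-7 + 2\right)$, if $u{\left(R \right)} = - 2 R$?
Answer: $-10$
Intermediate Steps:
$\left(u{\left(-4 \right)} - 6\right) \left(-7 + 2\right) = \left(\left(-2\right) \left(-4\right) - 6\right) \left(-7 + 2\right) = \left(8 - 6\right) \left(-5\right) = 2 \left(-5\right) = -10$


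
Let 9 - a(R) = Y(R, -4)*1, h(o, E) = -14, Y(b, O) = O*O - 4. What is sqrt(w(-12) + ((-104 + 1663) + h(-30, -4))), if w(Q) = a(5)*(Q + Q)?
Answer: 7*sqrt(33) ≈ 40.212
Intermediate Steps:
Y(b, O) = -4 + O**2 (Y(b, O) = O**2 - 4 = -4 + O**2)
a(R) = -3 (a(R) = 9 - (-4 + (-4)**2) = 9 - (-4 + 16) = 9 - 12 = -3)
w(Q) = -6*Q (w(Q) = -3*(Q + Q) = -6*Q)
sqrt(w(-12) + ((-104 + 1663) + h(-30, -4))) = sqrt(-6*(-12) + ((-104 + 1663) - 14)) = sqrt(72 + (1559 - 14)) = sqrt(72 + 1545) = sqrt(1617) = 7*sqrt(33)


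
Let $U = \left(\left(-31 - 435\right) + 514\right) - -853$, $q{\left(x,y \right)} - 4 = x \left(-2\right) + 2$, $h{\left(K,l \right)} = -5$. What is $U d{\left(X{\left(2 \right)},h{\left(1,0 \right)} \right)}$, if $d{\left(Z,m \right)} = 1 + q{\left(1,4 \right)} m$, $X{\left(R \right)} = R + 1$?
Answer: $-17119$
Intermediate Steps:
$X{\left(R \right)} = 1 + R$
$q{\left(x,y \right)} = 6 - 2 x$ ($q{\left(x,y \right)} = 4 + \left(x \left(-2\right) + 2\right) = 4 - \left(-2 + 2 x\right) = 6 - 2 x$)
$d{\left(Z,m \right)} = 1 + 4 m$ ($d{\left(Z,m \right)} = 1 + \left(6 - 2\right) m = 1 + 4 m$)
$U = 901$ ($U = \left(-466 + 514\right) + 853 = 48 + 853 = 901$)
$U d{\left(X{\left(2 \right)},h{\left(1,0 \right)} \right)} = 901 \left(1 + 4 \left(-5\right)\right) = 901 \left(1 - 20\right) = 901 \left(-19\right) = -17119$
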